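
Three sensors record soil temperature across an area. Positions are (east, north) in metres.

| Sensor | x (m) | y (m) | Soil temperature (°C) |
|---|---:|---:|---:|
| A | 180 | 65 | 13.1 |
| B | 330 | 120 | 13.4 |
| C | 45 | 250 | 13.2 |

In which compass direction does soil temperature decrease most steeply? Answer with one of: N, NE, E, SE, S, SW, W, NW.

SW

With T = a·x + b·y + c and A as origin, the differences give:
  150·a + 55·b = +0.3
  (-135)·a + 185·b = +0.1
Eliminate b (×185 and ×55, subtract): 35175·a = 50.00 → a = ∂T/∂x = +0.001421
Back-substitute: b = ∂T/∂y = +0.001578.
Steepest decrease is along −∇f = (-0.001421 E, -0.001578 N) → southwest.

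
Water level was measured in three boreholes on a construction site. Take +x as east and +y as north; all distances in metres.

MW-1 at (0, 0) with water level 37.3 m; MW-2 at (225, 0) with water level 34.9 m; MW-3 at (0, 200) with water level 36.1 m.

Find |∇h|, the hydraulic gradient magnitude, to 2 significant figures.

0.012

∂h/∂x = (34.9 − 37.3) / (225 − 0) = -0.01067
∂h/∂y = (36.1 − 37.3) / (200 − 0) = -0.006000
|∇h| = √(-0.01067² + -0.006000²) = 0.01224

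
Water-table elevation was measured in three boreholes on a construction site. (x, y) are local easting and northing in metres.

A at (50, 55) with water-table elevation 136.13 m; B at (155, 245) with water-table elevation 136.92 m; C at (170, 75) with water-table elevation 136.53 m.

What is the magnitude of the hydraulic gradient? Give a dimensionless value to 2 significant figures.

With h = a·x + b·y + c and A as origin, the differences give:
  105·a + 190·b = +0.79
  120·a + 20·b = +0.40
Eliminate b (×20 and ×190, subtract): -20700·a = -60.200 → a = ∂h/∂x = +0.002908
Back-substitute: b = ∂h/∂y = +0.002551.
|∇h| = √(0.002908² + 0.002551²) = 0.003868

0.0039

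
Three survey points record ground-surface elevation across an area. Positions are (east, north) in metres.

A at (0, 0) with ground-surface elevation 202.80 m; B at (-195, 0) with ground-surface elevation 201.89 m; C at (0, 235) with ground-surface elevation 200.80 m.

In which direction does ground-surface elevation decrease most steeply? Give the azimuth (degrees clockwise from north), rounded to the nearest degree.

∂z/∂x = (201.89 − 202.80) / (-195 − 0) = +0.004667
∂z/∂y = (200.80 − 202.80) / (235 − 0) = -0.008511
Steepest decrease is along −∇f: components (-0.004667 E, +0.008511 N).
Azimuth = atan2(-0.004667, +0.008511) = 331.3° ≈ 331°.

331°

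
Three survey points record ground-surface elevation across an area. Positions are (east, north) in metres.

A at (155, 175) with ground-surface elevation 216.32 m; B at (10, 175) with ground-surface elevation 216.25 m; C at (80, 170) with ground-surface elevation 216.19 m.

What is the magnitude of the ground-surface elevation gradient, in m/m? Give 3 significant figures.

With z = a·x + b·y + c and A as origin, the differences give:
  (-145)·a + 0·b = -0.07
  (-75)·a + (-5)·b = -0.13
Eliminate b (×(-5) and ×0, subtract): 725·a = 0.350 → a = ∂z/∂x = +0.0004828
Back-substitute: b = ∂z/∂y = +0.01876.
|∇f| = √(0.0004828² + 0.01876²) = 0.01877 m/m

0.0188 m/m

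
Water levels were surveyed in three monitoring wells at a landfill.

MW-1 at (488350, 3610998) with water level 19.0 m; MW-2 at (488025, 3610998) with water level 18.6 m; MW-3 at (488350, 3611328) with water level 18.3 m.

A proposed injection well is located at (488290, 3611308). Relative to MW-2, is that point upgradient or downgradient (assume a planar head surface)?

downgradient

∂h/∂x = (18.6 − 19.0) / (488025 − 488350) = +0.001231
∂h/∂y = (18.3 − 19.0) / (3611328 − 3610998) = -0.002121
Head at (488290, 3611308) = 19.0 + (+0.001231)·(-60) + (-0.002121)·(310) = 18.27 m.
That is lower than the 18.6 m at MW-2, so the point is downgradient.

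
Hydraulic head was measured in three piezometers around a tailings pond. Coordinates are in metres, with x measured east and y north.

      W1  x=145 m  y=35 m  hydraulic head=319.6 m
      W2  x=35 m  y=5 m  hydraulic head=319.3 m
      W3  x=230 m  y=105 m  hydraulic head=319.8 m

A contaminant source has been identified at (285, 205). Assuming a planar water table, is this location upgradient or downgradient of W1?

upgradient

Differences from W1: to W2 (Δx, Δy, Δh) = (-110, -30, -0.3); to W3 = (85, 70, +0.2).
Determinant of the coordinate differences = (-110)·70 − 85·(-30) = -5150.
∂h/∂x = [(-0.3)·70 − (+0.2)·(-30)] / -5150 = +0.002913
∂h/∂y = [(-110)·(+0.2) − 85·(-0.3)] / -5150 = -0.0006796
Head at (285, 205) = 319.6 + (+0.002913)·(140) + (-0.0006796)·(170) = 319.89 m.
That is higher than the 319.6 m at W1, so the point is upgradient.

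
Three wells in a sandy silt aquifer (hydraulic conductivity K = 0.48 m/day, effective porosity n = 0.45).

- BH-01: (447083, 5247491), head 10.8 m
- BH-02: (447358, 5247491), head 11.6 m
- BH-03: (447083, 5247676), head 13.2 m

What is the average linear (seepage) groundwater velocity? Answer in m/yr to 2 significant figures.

5.2 m/yr

∂h/∂x = (11.6 − 10.8) / (447358 − 447083) = +0.002909
∂h/∂y = (13.2 − 10.8) / (5247676 − 5247491) = +0.01297
|∇h| = √(0.002909² + 0.01297²) = 0.01329
Seepage velocity v = K·i/n = 0.48 × 0.01329 / 0.45 = 0.01418 m/day = 5.179 m/yr.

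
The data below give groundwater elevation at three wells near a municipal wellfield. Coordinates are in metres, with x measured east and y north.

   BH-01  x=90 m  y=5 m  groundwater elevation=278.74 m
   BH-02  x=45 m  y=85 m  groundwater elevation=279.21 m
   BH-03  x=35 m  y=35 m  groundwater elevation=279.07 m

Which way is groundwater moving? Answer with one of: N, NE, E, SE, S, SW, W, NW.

SE

Differences from BH-01: to BH-02 (Δx, Δy, Δh) = (-45, 80, +0.47); to BH-03 = (-55, 30, +0.33).
Solve a·Δx + b·Δy = Δh: det = (-45)·30 − (-55)·80 = 3050.
∂h/∂x = [(+0.47)·30 − (+0.33)·80] / 3050 = -0.004033
∂h/∂y = [(-45)·(+0.33) − (-55)·(+0.47)] / 3050 = +0.003607
Flow = −∇h = (+0.004033 east, -0.003607 north), which points southeast.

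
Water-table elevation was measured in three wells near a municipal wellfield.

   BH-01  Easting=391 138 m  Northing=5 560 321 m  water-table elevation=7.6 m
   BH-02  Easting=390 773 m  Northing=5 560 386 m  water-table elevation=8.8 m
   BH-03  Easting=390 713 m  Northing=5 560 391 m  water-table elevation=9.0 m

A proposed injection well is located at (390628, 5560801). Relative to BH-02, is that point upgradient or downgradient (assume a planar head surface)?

upgradient

With h = a·x + b·y + c and BH-01 as origin, the differences give:
  (-365)·a + 65·b = +1.2
  (-425)·a + 70·b = +1.4
Eliminate b (×70 and ×65, subtract): 2075·a = -7.00 → a = ∂h/∂x = -0.003373
Back-substitute: b = ∂h/∂y = -0.0004819.
Head at (390628, 5560801) = 7.6 + (-0.003373)·(-510) + (-0.0004819)·(480) = 9.09 m.
That is higher than the 8.8 m at BH-02, so the point is upgradient.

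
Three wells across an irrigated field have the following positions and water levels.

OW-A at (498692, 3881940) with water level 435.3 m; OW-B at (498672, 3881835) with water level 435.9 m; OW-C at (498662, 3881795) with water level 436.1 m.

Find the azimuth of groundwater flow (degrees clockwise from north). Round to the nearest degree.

Differences from OW-A: to OW-B (Δx, Δy, Δh) = (-20, -105, +0.6); to OW-C = (-30, -145, +0.8).
Determinant of the coordinate differences = (-20)·(-145) − (-30)·(-105) = -250.
∂h/∂x = [(+0.6)·(-145) − (+0.8)·(-105)] / -250 = +0.01200
∂h/∂y = [(-20)·(+0.8) − (-30)·(+0.6)] / -250 = -0.008000
Flow direction (−∇h) has components (-0.01200 E, +0.008000 N).
Azimuth = atan2(E, N) = atan2(-0.01200, +0.008000) = 303.7° ≈ 304°.

304°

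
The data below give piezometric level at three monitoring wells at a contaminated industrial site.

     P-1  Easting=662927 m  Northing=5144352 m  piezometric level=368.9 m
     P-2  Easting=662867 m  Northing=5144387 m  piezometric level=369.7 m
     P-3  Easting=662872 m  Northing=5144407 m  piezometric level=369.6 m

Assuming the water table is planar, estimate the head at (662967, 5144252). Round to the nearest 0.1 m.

Three-point gradient (reference P-1): Δ to P-2 = (-60, 35, +0.8), Δ to P-3 = (-55, 55, +0.7).
∂h/∂x = -0.01418, ∂h/∂y = -0.001455 (det = -1375).
h(662967, 5144252) = 368.9 + (-0.01418)·(40) + (-0.001455)·(-100) = 368.9 -0.567 +0.145 = 368.478 m.

368.5 m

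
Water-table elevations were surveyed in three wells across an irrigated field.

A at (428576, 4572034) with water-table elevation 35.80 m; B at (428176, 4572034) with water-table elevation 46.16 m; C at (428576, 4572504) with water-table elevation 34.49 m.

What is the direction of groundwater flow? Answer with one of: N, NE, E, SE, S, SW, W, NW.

∂h/∂x = (46.16 − 35.80) / (428176 − 428576) = -0.02590
∂h/∂y = (34.49 − 35.80) / (4572504 − 4572034) = -0.002787
Flow = −∇h = (+0.02590 east, +0.002787 north), which points east.

E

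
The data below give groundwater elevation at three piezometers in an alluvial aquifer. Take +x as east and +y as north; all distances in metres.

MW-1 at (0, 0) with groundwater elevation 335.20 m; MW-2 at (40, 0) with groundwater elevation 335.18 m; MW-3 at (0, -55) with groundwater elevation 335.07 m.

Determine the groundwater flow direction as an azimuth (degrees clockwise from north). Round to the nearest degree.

∂h/∂x = (335.18 − 335.20) / (40 − 0) = -0.0005000
∂h/∂y = (335.07 − 335.20) / (-55 − 0) = +0.002364
Flow direction (−∇h) has components (+0.0005000 E, -0.002364 N).
Azimuth = atan2(E, N) = atan2(+0.0005000, -0.002364) = 168.1° ≈ 168°.

168°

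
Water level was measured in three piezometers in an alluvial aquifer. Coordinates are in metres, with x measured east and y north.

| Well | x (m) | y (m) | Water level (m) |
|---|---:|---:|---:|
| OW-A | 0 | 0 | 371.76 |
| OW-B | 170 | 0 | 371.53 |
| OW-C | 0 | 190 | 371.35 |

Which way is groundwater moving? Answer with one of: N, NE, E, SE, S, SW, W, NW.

∂h/∂x = (371.53 − 371.76) / (170 − 0) = -0.001353
∂h/∂y = (371.35 − 371.76) / (190 − 0) = -0.002158
Flow = −∇h = (+0.001353 east, +0.002158 north), which points northeast.

NE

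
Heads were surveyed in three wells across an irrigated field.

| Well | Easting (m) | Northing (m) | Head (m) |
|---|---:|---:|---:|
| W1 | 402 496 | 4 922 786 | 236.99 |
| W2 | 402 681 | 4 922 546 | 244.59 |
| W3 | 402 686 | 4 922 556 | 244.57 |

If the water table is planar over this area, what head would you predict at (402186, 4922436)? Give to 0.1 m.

234.5 m

Taking W1 as reference: W2−W1 = (185, -240, +7.60); W3−W1 = (190, -230, +7.58).
Solve a·Δx + b·Δy = Δh: det = 185·(-230) − 190·(-240) = 3050.
∂h/∂x = [(+7.60)·(-230) − (+7.58)·(-240)] / 3050 = +0.02334
∂h/∂y = [185·(+7.58) − 190·(+7.60)] / 3050 = -0.01367
h(402186, 4922436) = 236.99 + (+0.02334)·(-310) + (-0.01367)·(-350) = 236.99 -7.237 +4.785 = 234.539 m.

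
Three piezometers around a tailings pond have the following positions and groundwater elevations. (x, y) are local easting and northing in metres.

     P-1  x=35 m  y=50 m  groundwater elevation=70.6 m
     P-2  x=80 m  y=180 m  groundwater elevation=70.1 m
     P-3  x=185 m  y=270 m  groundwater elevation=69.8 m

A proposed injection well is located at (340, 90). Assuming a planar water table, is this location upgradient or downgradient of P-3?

upgradient

With h = a·x + b·y + c and P-1 as origin, the differences give:
  45·a + 130·b = -0.5
  150·a + 220·b = -0.8
Eliminate b (×220 and ×130, subtract): -9600·a = -6.00 → a = ∂h/∂x = +0.0006250
Back-substitute: b = ∂h/∂y = -0.004063.
Head at (340, 90) = 70.6 + (+0.0006250)·(305) + (-0.004063)·(40) = 70.63 m.
That is higher than the 69.8 m at P-3, so the point is upgradient.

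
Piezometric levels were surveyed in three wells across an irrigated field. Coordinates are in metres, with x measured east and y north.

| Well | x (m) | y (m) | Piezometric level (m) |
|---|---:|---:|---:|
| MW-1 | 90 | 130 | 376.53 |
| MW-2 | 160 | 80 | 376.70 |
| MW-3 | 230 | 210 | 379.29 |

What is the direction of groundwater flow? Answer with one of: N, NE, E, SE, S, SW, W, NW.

Taking MW-1 as reference: MW-2−MW-1 = (70, -50, +0.17); MW-3−MW-1 = (140, 80, +2.76).
Determinant of the coordinate differences = 70·80 − 140·(-50) = 12600.
∂h/∂x = [(+0.17)·80 − (+2.76)·(-50)] / 12600 = +0.01203
∂h/∂y = [70·(+2.76) − 140·(+0.17)] / 12600 = +0.01344
Flow = −∇h = (-0.01203 east, -0.01344 north), which points southwest.

SW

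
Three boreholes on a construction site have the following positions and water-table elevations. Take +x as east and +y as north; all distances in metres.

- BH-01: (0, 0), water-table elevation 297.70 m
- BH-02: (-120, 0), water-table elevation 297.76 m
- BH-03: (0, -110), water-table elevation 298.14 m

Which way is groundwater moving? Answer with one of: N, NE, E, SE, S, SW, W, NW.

N

∂h/∂x = (297.76 − 297.70) / (-120 − 0) = -0.0005000
∂h/∂y = (298.14 − 297.70) / (-110 − 0) = -0.004000
Flow = −∇h = (+0.0005000 east, +0.004000 north), which points north.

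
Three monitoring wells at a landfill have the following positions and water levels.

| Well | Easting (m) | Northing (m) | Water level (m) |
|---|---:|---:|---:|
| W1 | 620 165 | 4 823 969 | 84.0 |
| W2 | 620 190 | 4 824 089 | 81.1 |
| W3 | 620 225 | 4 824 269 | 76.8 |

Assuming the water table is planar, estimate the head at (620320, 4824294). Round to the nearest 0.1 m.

Taking W1 as reference: W2−W1 = (25, 120, -2.9); W3−W1 = (60, 300, -7.2).
Determinant of the coordinate differences = 25·300 − 60·120 = 300.
∂h/∂x = [(-2.9)·300 − (-7.2)·120] / 300 = -0.02000
∂h/∂y = [25·(-7.2) − 60·(-2.9)] / 300 = -0.02000
h(620320, 4824294) = 84.0 + (-0.02000)·(155) + (-0.02000)·(325) = 84.0 -3.100 -6.500 = 74.400 m.

74.4 m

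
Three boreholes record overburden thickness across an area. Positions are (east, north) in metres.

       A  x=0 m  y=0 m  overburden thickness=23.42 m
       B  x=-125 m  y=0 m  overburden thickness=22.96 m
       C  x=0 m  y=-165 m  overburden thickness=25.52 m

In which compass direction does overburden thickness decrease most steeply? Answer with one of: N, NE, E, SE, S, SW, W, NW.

∂d/∂x = (22.96 − 23.42) / (-125 − 0) = +0.003680
∂d/∂y = (25.52 − 23.42) / (-165 − 0) = -0.01273
Steepest decrease is along −∇f = (-0.003680 E, +0.01273 N) → north.

N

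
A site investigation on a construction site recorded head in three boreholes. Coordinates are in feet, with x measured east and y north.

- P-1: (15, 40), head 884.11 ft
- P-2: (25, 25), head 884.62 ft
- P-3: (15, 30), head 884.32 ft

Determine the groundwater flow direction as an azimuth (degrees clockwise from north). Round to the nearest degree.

317°

Differences from P-1: to P-2 (Δx, Δy, Δh) = (10, -15, +0.51); to P-3 = (0, -10, +0.21).
Solve a·Δx + b·Δy = Δh: det = 10·(-10) − 0·(-15) = -100.
∂h/∂x = [(+0.51)·(-10) − (+0.21)·(-15)] / -100 = +0.01950
∂h/∂y = [10·(+0.21) − 0·(+0.51)] / -100 = -0.02100
Flow direction (−∇h) has components (-0.01950 E, +0.02100 N).
Azimuth = atan2(E, N) = atan2(-0.01950, +0.02100) = 317.1° ≈ 317°.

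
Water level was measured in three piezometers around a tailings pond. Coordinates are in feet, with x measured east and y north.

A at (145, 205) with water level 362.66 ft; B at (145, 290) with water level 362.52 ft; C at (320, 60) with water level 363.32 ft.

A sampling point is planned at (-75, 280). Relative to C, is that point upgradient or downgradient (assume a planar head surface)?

With h = a·x + b·y + c and A as origin, the differences give:
  0·a + 85·b = -0.14
  175·a + (-145)·b = +0.66
Eliminate b (×(-145) and ×85, subtract): -14875·a = -35.800 → a = ∂h/∂x = +0.002407
Back-substitute: b = ∂h/∂y = -0.001647.
Head at (-75, 280) = 362.66 + (+0.002407)·(-220) + (-0.001647)·(75) = 362.01 ft.
That is lower than the 363.32 ft at C, so the point is downgradient.

downgradient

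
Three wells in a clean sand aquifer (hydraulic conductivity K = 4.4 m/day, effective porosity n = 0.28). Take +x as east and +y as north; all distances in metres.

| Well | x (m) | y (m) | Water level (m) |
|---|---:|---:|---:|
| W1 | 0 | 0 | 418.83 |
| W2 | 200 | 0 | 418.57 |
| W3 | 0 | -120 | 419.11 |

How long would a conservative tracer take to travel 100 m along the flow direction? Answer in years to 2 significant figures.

6.5 years

∂h/∂x = (418.57 − 418.83) / (200 − 0) = -0.001300
∂h/∂y = (419.11 − 418.83) / (-120 − 0) = -0.002333
|∇h| = √(-0.001300² + -0.002333²) = 0.002671
Seepage velocity v = K·i/n = 4.4 × 0.002671 / 0.28 = 0.04197 m/day.
t = 100 / 0.04197 = 2383 days = 6.52 years.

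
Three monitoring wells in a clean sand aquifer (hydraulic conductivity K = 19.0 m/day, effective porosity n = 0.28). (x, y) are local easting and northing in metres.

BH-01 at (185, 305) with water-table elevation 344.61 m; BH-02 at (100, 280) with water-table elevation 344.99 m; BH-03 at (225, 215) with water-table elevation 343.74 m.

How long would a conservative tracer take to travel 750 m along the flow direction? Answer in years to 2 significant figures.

3.2 years

Taking BH-01 as reference: BH-02−BH-01 = (-85, -25, +0.38); BH-03−BH-01 = (40, -90, -0.87).
Solve a·Δx + b·Δy = Δh: det = (-85)·(-90) − 40·(-25) = 8650.
∂h/∂x = [(+0.38)·(-90) − (-0.87)·(-25)] / 8650 = -0.006468
∂h/∂y = [(-85)·(-0.87) − 40·(+0.38)] / 8650 = +0.006792
|∇h| = √(-0.006468² + 0.006792²) = 0.009379
Seepage velocity v = K·i/n = 19.0 × 0.009379 / 0.28 = 0.6364 m/day.
t = 750 / 0.6364 = 1179 days = 3.23 years.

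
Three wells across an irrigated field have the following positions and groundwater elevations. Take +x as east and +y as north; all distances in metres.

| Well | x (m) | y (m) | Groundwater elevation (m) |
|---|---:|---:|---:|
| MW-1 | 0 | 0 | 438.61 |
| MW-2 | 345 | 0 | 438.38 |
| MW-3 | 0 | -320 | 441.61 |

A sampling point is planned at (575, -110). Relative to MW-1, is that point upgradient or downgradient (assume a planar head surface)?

∂h/∂x = (438.38 − 438.61) / (345 − 0) = -0.0006667
∂h/∂y = (441.61 − 438.61) / (-320 − 0) = -0.009375
Head at (575, -110) = 438.61 + (-0.0006667)·(575) + (-0.009375)·(-110) = 439.26 m.
That is higher than the 438.61 m at MW-1, so the point is upgradient.

upgradient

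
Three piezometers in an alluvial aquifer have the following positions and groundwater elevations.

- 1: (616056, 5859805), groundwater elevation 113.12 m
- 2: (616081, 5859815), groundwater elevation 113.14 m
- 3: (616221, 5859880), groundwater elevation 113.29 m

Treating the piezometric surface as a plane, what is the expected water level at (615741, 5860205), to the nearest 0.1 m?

Taking 1 as reference: 2−1 = (25, 10, +0.02); 3−1 = (165, 75, +0.17).
Solve a·Δx + b·Δy = Δh: det = 25·75 − 165·10 = 225.
∂h/∂x = [(+0.02)·75 − (+0.17)·10] / 225 = -0.0008889
∂h/∂y = [25·(+0.17) − 165·(+0.02)] / 225 = +0.004222
h(615741, 5860205) = 113.12 + (-0.0008889)·(-315) + (+0.004222)·(400) = 113.12 +0.280 +1.689 = 115.089 m.

115.1 m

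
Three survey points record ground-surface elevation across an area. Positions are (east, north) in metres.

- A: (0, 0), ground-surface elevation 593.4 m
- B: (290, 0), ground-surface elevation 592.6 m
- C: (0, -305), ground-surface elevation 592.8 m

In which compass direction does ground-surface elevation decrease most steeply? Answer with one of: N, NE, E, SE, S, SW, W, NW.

∂z/∂x = (592.6 − 593.4) / (290 − 0) = -0.002759
∂z/∂y = (592.8 − 593.4) / (-305 − 0) = +0.001967
Steepest decrease is along −∇f = (+0.002759 E, -0.001967 N) → southeast.

SE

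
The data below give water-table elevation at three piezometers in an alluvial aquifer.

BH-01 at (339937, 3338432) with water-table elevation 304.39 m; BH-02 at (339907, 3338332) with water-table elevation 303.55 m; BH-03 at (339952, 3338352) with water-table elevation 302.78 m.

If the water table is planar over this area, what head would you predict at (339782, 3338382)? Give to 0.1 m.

307.3 m

With h = a·x + b·y + c and BH-01 as origin, the differences give:
  (-30)·a + (-100)·b = -0.84
  15·a + (-80)·b = -1.61
Eliminate b (×(-80) and ×(-100), subtract): 3900·a = -93.800 → a = ∂h/∂x = -0.02405
Back-substitute: b = ∂h/∂y = +0.01562.
h(339782, 3338382) = 304.39 + (-0.02405)·(-155) + (+0.01562)·(-50) = 304.39 +3.728 -0.781 = 307.337 m.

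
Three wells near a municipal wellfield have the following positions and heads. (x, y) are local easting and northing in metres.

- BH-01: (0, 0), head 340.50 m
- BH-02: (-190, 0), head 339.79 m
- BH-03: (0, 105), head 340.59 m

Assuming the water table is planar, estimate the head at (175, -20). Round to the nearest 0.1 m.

∂h/∂x = (339.79 − 340.50) / (-190 − 0) = +0.003737
∂h/∂y = (340.59 − 340.50) / (105 − 0) = +0.0008571
h(175, -20) = 340.50 + (+0.003737)·(175) + (+0.0008571)·(-20) = 340.50 +0.654 -0.017 = 341.137 m.

341.1 m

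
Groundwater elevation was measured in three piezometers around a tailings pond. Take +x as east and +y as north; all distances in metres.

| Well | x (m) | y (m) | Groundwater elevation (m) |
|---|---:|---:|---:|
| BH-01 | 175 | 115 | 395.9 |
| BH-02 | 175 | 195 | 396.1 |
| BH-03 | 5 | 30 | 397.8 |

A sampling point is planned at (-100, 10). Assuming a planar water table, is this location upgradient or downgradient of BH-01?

upgradient

With h = a·x + b·y + c and BH-01 as origin, the differences give:
  0·a + 80·b = +0.2
  (-170)·a + (-85)·b = +1.9
Eliminate b (×(-85) and ×80, subtract): 13600·a = -169.00 → a = ∂h/∂x = -0.01243
Back-substitute: b = ∂h/∂y = +0.002500.
Head at (-100, 10) = 395.9 + (-0.01243)·(-275) + (+0.002500)·(-105) = 399.05 m.
That is higher than the 395.9 m at BH-01, so the point is upgradient.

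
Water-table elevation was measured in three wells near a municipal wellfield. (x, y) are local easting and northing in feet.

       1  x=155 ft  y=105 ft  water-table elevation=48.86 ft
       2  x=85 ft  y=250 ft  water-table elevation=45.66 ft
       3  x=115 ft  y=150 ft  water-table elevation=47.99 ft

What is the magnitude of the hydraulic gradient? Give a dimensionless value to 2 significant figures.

0.026

With h = a·x + b·y + c and 1 as origin, the differences give:
  (-70)·a + 145·b = -3.20
  (-40)·a + 45·b = -0.87
Eliminate b (×45 and ×145, subtract): 2650·a = -17.850 → a = ∂h/∂x = -0.006736
Back-substitute: b = ∂h/∂y = -0.02532.
|∇h| = √(-0.006736² + -0.02532²) = 0.0262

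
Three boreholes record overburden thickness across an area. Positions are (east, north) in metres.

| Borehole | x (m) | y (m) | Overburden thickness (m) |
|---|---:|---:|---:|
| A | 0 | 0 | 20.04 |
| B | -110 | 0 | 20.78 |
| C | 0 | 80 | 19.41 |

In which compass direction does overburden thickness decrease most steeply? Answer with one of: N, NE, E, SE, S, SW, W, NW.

∂d/∂x = (20.78 − 20.04) / (-110 − 0) = -0.006727
∂d/∂y = (19.41 − 20.04) / (80 − 0) = -0.007875
Steepest decrease is along −∇f = (+0.006727 E, +0.007875 N) → northeast.

NE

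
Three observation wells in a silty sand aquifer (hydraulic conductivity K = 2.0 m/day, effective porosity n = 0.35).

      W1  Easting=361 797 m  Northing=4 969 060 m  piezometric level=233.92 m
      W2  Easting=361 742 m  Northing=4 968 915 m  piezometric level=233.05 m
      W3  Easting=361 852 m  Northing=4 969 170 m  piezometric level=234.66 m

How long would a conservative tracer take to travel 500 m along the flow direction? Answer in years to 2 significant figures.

34 years

Differences from W1: to W2 (Δx, Δy, Δh) = (-55, -145, -0.87); to W3 = (55, 110, +0.74).
Determinant of the coordinate differences = (-55)·110 − 55·(-145) = 1925.
∂h/∂x = [(-0.87)·110 − (+0.74)·(-145)] / 1925 = +0.006026
∂h/∂y = [(-55)·(+0.74) − 55·(-0.87)] / 1925 = +0.003714
|∇h| = √(0.006026² + 0.003714²) = 0.007079
Seepage velocity v = K·i/n = 2.0 × 0.007079 / 0.35 = 0.04045 m/day.
t = 500 / 0.04045 = 1.236e+04 days = 33.8 years.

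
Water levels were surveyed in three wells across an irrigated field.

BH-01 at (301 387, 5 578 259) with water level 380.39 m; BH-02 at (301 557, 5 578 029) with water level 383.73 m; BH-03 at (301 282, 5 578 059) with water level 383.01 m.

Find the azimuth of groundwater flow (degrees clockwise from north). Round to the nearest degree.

With h = a·x + b·y + c and BH-01 as origin, the differences give:
  170·a + (-230)·b = +3.34
  (-105)·a + (-200)·b = +2.62
Eliminate b (×(-200) and ×(-230), subtract): -58150·a = -65.400 → a = ∂h/∂x = +0.001125
Back-substitute: b = ∂h/∂y = -0.01369.
Flow direction (−∇h) has components (-0.001125 E, +0.01369 N).
Azimuth = atan2(E, N) = atan2(-0.001125, +0.01369) = 355.3° ≈ 355°.

355°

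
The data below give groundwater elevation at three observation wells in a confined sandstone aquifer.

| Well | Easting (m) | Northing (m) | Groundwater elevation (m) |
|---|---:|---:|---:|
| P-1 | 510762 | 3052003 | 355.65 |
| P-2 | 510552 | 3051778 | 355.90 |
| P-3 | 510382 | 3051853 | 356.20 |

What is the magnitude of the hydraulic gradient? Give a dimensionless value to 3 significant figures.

0.00164

With h = a·x + b·y + c and P-1 as origin, the differences give:
  (-210)·a + (-225)·b = +0.25
  (-380)·a + (-150)·b = +0.55
Eliminate b (×(-150) and ×(-225), subtract): -54000·a = 86.250 → a = ∂h/∂x = -0.001597
Back-substitute: b = ∂h/∂y = +0.0003796.
|∇h| = √(-0.001597² + 0.0003796²) = 0.001641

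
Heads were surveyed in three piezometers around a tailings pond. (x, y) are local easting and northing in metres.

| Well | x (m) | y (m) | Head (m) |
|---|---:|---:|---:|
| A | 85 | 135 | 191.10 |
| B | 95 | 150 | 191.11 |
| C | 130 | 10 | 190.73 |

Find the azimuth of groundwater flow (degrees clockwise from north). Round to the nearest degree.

Taking A as reference: B−A = (10, 15, +0.01); C−A = (45, -125, -0.37).
Solve a·Δx + b·Δy = Δh: det = 10·(-125) − 45·15 = -1925.
∂h/∂x = [(+0.01)·(-125) − (-0.37)·15] / -1925 = -0.002234
∂h/∂y = [10·(-0.37) − 45·(+0.01)] / -1925 = +0.002156
Flow direction (−∇h) has components (+0.002234 E, -0.002156 N).
Azimuth = atan2(E, N) = atan2(+0.002234, -0.002156) = 134.0° ≈ 134°.

134°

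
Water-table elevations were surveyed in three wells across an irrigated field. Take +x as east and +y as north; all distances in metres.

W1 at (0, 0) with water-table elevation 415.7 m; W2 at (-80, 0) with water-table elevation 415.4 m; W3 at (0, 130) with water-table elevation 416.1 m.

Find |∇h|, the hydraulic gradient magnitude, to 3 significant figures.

∂h/∂x = (415.4 − 415.7) / (-80 − 0) = +0.003750
∂h/∂y = (416.1 − 415.7) / (130 − 0) = +0.003077
|∇h| = √(0.003750² + 0.003077²) = 0.004851

0.00485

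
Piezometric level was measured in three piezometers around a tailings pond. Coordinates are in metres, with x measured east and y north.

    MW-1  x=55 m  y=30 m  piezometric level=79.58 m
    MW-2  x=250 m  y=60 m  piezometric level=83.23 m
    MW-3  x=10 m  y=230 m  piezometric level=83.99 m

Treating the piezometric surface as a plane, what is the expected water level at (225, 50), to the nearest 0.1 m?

82.6 m

With h = a·x + b·y + c and MW-1 as origin, the differences give:
  195·a + 30·b = +3.65
  (-45)·a + 200·b = +4.41
Eliminate b (×200 and ×30, subtract): 40350·a = 597.700 → a = ∂h/∂x = +0.01481
Back-substitute: b = ∂h/∂y = +0.02538.
h(225, 50) = 79.58 + (+0.01481)·(170) + (+0.02538)·(20) = 79.58 +2.518 +0.508 = 82.606 m.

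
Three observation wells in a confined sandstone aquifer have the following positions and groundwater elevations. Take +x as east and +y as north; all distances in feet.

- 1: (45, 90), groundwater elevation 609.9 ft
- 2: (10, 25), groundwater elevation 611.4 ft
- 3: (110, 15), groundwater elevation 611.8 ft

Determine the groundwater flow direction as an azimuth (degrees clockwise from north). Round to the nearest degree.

356°

With h = a·x + b·y + c and 1 as origin, the differences give:
  (-35)·a + (-65)·b = +1.5
  65·a + (-75)·b = +1.9
Eliminate b (×(-75) and ×(-65), subtract): 6850·a = 11.00 → a = ∂h/∂x = +0.001606
Back-substitute: b = ∂h/∂y = -0.02394.
Flow direction (−∇h) has components (-0.001606 E, +0.02394 N).
Azimuth = atan2(E, N) = atan2(-0.001606, +0.02394) = 356.2° ≈ 356°.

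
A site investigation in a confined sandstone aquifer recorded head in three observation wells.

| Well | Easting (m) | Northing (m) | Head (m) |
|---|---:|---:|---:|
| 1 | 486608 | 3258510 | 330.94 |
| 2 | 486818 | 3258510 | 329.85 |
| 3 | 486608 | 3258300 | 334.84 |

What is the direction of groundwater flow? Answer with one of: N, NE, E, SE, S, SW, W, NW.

N

∂h/∂x = (329.85 − 330.94) / (486818 − 486608) = -0.005190
∂h/∂y = (334.84 − 330.94) / (3258300 − 3258510) = -0.01857
Flow = −∇h = (+0.005190 east, +0.01857 north), which points north.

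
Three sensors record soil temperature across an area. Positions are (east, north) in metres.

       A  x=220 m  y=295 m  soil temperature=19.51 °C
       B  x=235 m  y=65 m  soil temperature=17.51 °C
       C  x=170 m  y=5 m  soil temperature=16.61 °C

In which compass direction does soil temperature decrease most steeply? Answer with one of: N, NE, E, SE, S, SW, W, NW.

Taking A as reference: B−A = (15, -230, -2.00); C−A = (-50, -290, -2.90).
Determinant of the coordinate differences = 15·(-290) − (-50)·(-230) = -15850.
∂T/∂x = [(-2.00)·(-290) − (-2.90)·(-230)] / -15850 = +0.005489
∂T/∂y = [15·(-2.90) − (-50)·(-2.00)] / -15850 = +0.009054
Steepest decrease is along −∇f = (-0.005489 E, -0.009054 N) → southwest.

SW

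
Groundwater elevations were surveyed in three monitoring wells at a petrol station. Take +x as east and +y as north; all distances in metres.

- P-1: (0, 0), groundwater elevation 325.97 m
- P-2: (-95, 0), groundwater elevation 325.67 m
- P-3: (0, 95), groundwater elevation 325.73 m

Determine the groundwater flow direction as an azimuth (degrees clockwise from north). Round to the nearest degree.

∂h/∂x = (325.67 − 325.97) / (-95 − 0) = +0.003158
∂h/∂y = (325.73 − 325.97) / (95 − 0) = -0.002526
Flow direction (−∇h) has components (-0.003158 E, +0.002526 N).
Azimuth = atan2(E, N) = atan2(-0.003158, +0.002526) = 308.7° ≈ 309°.

309°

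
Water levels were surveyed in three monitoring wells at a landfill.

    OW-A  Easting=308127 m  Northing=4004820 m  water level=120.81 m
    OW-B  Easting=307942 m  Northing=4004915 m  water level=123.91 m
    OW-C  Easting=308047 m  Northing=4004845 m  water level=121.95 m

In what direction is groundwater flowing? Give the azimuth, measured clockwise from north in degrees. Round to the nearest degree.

Differences from OW-A: to OW-B (Δx, Δy, Δh) = (-185, 95, +3.10); to OW-C = (-80, 25, +1.14).
Solve a·Δx + b·Δy = Δh: det = (-185)·25 − (-80)·95 = 2975.
∂h/∂x = [(+3.10)·25 − (+1.14)·95] / 2975 = -0.01035
∂h/∂y = [(-185)·(+1.14) − (-80)·(+3.10)] / 2975 = +0.01247
Flow direction (−∇h) has components (+0.01035 E, -0.01247 N).
Azimuth = atan2(E, N) = atan2(+0.01035, -0.01247) = 140.3° ≈ 140°.

140°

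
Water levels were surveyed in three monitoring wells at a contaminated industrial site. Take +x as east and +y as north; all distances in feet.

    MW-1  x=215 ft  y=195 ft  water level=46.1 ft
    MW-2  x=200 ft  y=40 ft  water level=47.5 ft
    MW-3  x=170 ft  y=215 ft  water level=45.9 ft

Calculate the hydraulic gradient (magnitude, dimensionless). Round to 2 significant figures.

Taking MW-1 as reference: MW-2−MW-1 = (-15, -155, +1.4); MW-3−MW-1 = (-45, 20, -0.2).
Solve a·Δx + b·Δy = Δh: det = (-15)·20 − (-45)·(-155) = -7275.
∂h/∂x = [(+1.4)·20 − (-0.2)·(-155)] / -7275 = +0.0004124
∂h/∂y = [(-15)·(-0.2) − (-45)·(+1.4)] / -7275 = -0.009072
|∇h| = √(0.0004124² + -0.009072²) = 0.009081

0.0091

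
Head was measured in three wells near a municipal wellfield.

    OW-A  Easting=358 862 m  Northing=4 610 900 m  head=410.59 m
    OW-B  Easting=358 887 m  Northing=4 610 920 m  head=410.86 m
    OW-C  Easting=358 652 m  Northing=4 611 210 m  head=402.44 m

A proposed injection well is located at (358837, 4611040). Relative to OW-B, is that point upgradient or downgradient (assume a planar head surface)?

downgradient

Taking OW-A as reference: OW-B−OW-A = (25, 20, +0.27); OW-C−OW-A = (-210, 310, -8.15).
Solve a·Δx + b·Δy = Δh: det = 25·310 − (-210)·20 = 11950.
∂h/∂x = [(+0.27)·310 − (-8.15)·20] / 11950 = +0.02064
∂h/∂y = [25·(-8.15) − (-210)·(+0.27)] / 11950 = -0.01231
Head at (358837, 4611040) = 410.59 + (+0.02064)·(-25) + (-0.01231)·(140) = 408.35 m.
That is lower than the 410.86 m at OW-B, so the point is downgradient.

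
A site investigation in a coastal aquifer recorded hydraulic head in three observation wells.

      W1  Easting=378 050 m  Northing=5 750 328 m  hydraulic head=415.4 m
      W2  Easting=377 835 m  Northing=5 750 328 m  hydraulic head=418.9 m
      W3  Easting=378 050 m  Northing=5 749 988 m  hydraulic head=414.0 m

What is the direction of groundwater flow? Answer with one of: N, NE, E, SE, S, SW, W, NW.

∂h/∂x = (418.9 − 415.4) / (377835 − 378050) = -0.01628
∂h/∂y = (414.0 − 415.4) / (5749988 − 5750328) = +0.004118
Flow = −∇h = (+0.01628 east, -0.004118 north), which points east.

E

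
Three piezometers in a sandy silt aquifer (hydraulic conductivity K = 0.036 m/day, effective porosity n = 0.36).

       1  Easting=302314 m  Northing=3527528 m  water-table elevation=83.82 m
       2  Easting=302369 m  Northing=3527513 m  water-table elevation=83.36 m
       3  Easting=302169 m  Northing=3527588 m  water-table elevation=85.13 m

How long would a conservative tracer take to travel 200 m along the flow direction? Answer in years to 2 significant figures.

With h = a·x + b·y + c and 1 as origin, the differences give:
  55·a + (-15)·b = -0.46
  (-145)·a + 60·b = +1.31
Eliminate b (×60 and ×(-15), subtract): 1125·a = -7.950 → a = ∂h/∂x = -0.007067
Back-substitute: b = ∂h/∂y = +0.004756.
|∇h| = √(-0.007067² + 0.004756²) = 0.008518
Seepage velocity v = K·i/n = 0.036 × 0.008518 / 0.36 = 0.0008518 m/day.
t = 200 / 0.0008518 = 2.348e+05 days = 643 years.

640 years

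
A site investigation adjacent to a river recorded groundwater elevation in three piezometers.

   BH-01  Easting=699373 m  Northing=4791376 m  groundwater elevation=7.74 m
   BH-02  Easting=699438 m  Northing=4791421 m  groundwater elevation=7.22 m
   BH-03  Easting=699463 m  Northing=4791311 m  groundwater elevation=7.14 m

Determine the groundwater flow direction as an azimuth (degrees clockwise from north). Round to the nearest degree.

083°

Taking BH-01 as reference: BH-02−BH-01 = (65, 45, -0.52); BH-03−BH-01 = (90, -65, -0.60).
Determinant of the coordinate differences = 65·(-65) − 90·45 = -8275.
∂h/∂x = [(-0.52)·(-65) − (-0.60)·45] / -8275 = -0.007347
∂h/∂y = [65·(-0.60) − 90·(-0.52)] / -8275 = -0.0009426
Flow direction (−∇h) has components (+0.007347 E, +0.0009426 N).
Azimuth = atan2(E, N) = atan2(+0.007347, +0.0009426) = 82.7° ≈ 083°.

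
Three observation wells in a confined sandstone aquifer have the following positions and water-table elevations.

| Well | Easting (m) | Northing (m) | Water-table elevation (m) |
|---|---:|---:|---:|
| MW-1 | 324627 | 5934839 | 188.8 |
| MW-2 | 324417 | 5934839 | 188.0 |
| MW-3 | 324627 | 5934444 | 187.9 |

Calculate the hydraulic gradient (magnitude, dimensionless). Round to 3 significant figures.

0.00444

∂h/∂x = (188.0 − 188.8) / (324417 − 324627) = +0.003810
∂h/∂y = (187.9 − 188.8) / (5934444 − 5934839) = +0.002278
|∇h| = √(0.003810² + 0.002278²) = 0.004439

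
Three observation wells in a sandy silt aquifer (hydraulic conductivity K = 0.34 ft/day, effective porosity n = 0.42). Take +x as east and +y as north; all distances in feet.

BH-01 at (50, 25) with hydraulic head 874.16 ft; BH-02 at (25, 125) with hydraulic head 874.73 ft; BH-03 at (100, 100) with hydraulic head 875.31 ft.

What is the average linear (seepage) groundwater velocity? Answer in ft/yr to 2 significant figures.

4.0 ft/yr

Three-point gradient (reference BH-01): Δ to BH-02 = (-25, 100, +0.57), Δ to BH-03 = (50, 75, +1.15).
∂h/∂x = +0.01051, ∂h/∂y = +0.008327 (det = -6875).
|∇h| = √(0.01051² + 0.008327²) = 0.01341
Seepage velocity v = K·i/n = 0.34 × 0.01341 / 0.42 = 0.01086 ft/day = 3.967 ft/yr.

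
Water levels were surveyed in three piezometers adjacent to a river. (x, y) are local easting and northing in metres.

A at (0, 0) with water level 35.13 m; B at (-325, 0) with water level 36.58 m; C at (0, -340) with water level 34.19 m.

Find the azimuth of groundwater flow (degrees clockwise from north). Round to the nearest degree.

∂h/∂x = (36.58 − 35.13) / (-325 − 0) = -0.004462
∂h/∂y = (34.19 − 35.13) / (-340 − 0) = +0.002765
Flow direction (−∇h) has components (+0.004462 E, -0.002765 N).
Azimuth = atan2(E, N) = atan2(+0.004462, -0.002765) = 121.8° ≈ 122°.

122°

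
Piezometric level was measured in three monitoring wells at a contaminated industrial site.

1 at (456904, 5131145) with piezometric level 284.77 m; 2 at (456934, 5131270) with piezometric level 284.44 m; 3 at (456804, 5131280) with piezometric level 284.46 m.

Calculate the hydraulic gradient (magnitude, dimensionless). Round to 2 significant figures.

Differences from 1: to 2 (Δx, Δy, Δh) = (30, 125, -0.33); to 3 = (-100, 135, -0.31).
Solve a·Δx + b·Δy = Δh: det = 30·135 − (-100)·125 = 16550.
∂h/∂x = [(-0.33)·135 − (-0.31)·125] / 16550 = -0.0003505
∂h/∂y = [30·(-0.31) − (-100)·(-0.33)] / 16550 = -0.002556
|∇h| = √(-0.0003505² + -0.002556²) = 0.00258

0.0026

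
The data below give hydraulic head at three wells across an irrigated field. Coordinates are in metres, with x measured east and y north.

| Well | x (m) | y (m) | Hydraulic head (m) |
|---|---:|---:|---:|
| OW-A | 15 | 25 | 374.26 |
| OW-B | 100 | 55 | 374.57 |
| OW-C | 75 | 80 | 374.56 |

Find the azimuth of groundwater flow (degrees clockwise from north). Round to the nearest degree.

Differences from OW-A: to OW-B (Δx, Δy, Δh) = (85, 30, +0.31); to OW-C = (60, 55, +0.30).
Determinant of the coordinate differences = 85·55 − 60·30 = 2875.
∂h/∂x = [(+0.31)·55 − (+0.30)·30] / 2875 = +0.002800
∂h/∂y = [85·(+0.30) − 60·(+0.31)] / 2875 = +0.002400
Flow direction (−∇h) has components (-0.002800 E, -0.002400 N).
Azimuth = atan2(E, N) = atan2(-0.002800, -0.002400) = 229.4° ≈ 229°.

229°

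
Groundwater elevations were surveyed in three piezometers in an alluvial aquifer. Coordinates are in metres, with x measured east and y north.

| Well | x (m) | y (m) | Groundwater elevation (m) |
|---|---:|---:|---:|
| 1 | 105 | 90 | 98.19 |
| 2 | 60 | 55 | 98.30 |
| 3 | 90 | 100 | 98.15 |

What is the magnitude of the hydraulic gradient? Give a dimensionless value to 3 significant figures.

Differences from 1: to 2 (Δx, Δy, Δh) = (-45, -35, +0.11); to 3 = (-15, 10, -0.04).
Solve a·Δx + b·Δy = Δh: det = (-45)·10 − (-15)·(-35) = -975.
∂h/∂x = [(+0.11)·10 − (-0.04)·(-35)] / -975 = +0.0003077
∂h/∂y = [(-45)·(-0.04) − (-15)·(+0.11)] / -975 = -0.003538
|∇h| = √(0.0003077² + -0.003538²) = 0.003551

0.00355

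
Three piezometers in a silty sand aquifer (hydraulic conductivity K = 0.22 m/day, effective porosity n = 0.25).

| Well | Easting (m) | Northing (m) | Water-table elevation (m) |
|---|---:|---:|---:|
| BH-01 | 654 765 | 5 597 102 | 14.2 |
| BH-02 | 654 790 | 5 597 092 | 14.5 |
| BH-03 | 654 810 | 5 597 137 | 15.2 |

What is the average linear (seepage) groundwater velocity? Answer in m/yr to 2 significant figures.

5.7 m/yr

Taking BH-01 as reference: BH-02−BH-01 = (25, -10, +0.3); BH-03−BH-01 = (45, 35, +1.0).
Solve a·Δx + b·Δy = Δh: det = 25·35 − 45·(-10) = 1325.
∂h/∂x = [(+0.3)·35 − (+1.0)·(-10)] / 1325 = +0.01547
∂h/∂y = [25·(+1.0) − 45·(+0.3)] / 1325 = +0.008679
|∇h| = √(0.01547² + 0.008679²) = 0.01774
Seepage velocity v = K·i/n = 0.22 × 0.01774 / 0.25 = 0.01561 m/day = 5.702 m/yr.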